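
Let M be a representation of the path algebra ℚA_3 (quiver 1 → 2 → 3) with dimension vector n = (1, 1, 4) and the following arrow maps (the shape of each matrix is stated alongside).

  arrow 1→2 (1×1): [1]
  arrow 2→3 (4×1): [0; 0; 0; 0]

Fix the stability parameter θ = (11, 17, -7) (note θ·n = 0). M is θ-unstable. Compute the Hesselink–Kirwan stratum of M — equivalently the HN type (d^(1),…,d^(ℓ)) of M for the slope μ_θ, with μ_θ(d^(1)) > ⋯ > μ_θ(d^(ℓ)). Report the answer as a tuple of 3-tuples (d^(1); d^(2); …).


Barcode: M ≅ I[1,2], I[3,3]^4. HN layers by μ_θ (3 steps, strictly decreasing):
  μ^(1)=17; μ^(2)=11; μ^(3)=-7

((0, 1, 0); (1, 0, 0); (0, 0, 4))


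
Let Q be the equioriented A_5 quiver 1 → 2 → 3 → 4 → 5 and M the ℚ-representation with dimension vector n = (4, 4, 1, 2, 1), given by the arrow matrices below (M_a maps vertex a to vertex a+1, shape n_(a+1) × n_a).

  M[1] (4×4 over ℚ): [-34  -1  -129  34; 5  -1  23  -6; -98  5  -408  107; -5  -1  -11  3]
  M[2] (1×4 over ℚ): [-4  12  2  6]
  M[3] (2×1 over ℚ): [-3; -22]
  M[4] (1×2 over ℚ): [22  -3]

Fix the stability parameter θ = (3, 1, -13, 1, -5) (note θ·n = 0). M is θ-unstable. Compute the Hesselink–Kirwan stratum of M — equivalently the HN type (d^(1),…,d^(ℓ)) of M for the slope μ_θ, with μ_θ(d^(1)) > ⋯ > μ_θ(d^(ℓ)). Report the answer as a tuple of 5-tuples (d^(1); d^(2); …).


Barcode: M ≅ I[1,2]^3, I[1,4], I[4,5]. HN layers by μ_θ (4 steps, strictly decreasing):
  μ^(1)=2; μ^(2)=1; μ^(3)=-2; μ^(4)=-3

((3, 3, 0, 0, 0); (0, 0, 0, 1, 0); (0, 0, 0, 1, 1); (1, 1, 1, 0, 0))


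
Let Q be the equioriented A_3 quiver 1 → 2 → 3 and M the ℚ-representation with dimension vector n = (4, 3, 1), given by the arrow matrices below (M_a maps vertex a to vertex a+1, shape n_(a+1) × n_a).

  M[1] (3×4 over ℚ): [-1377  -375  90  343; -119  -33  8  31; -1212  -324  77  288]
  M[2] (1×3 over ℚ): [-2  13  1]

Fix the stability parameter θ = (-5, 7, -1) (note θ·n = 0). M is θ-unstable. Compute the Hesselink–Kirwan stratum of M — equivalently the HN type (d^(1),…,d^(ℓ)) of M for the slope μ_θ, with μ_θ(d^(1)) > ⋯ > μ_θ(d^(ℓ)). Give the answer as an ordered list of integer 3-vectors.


Via rank(M_{q-1}∘⋯∘M_p): M ≅ I[1,1], I[1,2]^2, I[1,3].
μ_θ-semistable layers: μ^(1)=7; μ^(2)=3; μ^(3)=-5

((0, 2, 0); (0, 1, 1); (4, 0, 0))


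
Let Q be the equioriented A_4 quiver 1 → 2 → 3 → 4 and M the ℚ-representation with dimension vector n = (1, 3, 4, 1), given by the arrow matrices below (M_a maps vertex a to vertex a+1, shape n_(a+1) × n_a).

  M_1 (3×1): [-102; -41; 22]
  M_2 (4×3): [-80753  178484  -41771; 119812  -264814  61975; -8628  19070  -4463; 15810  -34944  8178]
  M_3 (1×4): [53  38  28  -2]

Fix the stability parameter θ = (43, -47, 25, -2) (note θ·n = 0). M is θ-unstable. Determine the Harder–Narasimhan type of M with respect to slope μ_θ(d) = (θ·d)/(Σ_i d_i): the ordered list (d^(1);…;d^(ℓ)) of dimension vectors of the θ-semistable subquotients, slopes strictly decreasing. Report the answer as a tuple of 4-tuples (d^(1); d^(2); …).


Via rank(M_{q-1}∘⋯∘M_p): M ≅ I[1,2], I[2,3], I[2,4], I[3,3]^2.
μ_θ-semistable layers: μ^(1)=25; μ^(2)=23/2; μ^(3)=-2; μ^(4)=-47

((0, 0, 3, 0); (0, 0, 1, 1); (1, 1, 0, 0); (0, 2, 0, 0))


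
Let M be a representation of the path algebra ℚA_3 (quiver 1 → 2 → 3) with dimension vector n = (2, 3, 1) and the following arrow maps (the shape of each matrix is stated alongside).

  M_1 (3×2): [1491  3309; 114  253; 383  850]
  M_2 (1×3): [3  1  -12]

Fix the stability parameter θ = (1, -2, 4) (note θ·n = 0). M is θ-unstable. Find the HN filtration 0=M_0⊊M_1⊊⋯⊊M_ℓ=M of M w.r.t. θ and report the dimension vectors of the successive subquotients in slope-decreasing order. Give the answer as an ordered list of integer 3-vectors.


Via rank(M_{q-1}∘⋯∘M_p): M ≅ I[1,2], I[1,3], I[2,2].
μ_θ-semistable layers: μ^(1)=4; μ^(2)=-1/2; μ^(3)=-2

((0, 0, 1); (2, 2, 0); (0, 1, 0))


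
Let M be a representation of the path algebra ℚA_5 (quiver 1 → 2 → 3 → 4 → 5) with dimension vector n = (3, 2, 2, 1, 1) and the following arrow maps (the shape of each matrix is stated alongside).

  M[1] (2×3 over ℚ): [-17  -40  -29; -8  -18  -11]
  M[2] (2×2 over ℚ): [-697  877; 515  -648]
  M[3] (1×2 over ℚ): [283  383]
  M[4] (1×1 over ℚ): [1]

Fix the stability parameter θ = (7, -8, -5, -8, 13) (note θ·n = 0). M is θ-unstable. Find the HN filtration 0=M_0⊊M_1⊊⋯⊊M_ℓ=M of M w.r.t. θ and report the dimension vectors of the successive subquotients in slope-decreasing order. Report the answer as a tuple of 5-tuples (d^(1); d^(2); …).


Via rank(M_{q-1}∘⋯∘M_p): M ≅ I[1,1], I[1,3], I[1,5].
μ_θ-semistable layers: μ^(1)=13; μ^(2)=7; μ^(3)=-2; μ^(4)=-7/2

((0, 0, 0, 0, 1); (1, 0, 0, 0, 0); (1, 1, 1, 0, 0); (1, 1, 1, 1, 0))


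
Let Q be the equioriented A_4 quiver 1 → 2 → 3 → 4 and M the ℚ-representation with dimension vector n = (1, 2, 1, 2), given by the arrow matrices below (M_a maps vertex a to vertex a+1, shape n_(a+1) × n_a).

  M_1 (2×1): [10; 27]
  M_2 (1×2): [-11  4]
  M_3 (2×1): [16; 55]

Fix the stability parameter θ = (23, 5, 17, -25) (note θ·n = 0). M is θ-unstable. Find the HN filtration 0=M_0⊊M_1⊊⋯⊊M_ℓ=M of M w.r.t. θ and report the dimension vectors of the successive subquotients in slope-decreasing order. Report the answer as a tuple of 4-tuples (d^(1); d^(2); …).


Via rank(M_{q-1}∘⋯∘M_p): M ≅ I[1,4], I[2,2], I[4,4].
μ_θ-semistable layers: μ^(1)=5; μ^(2)=-25

((1, 2, 1, 1); (0, 0, 0, 1))


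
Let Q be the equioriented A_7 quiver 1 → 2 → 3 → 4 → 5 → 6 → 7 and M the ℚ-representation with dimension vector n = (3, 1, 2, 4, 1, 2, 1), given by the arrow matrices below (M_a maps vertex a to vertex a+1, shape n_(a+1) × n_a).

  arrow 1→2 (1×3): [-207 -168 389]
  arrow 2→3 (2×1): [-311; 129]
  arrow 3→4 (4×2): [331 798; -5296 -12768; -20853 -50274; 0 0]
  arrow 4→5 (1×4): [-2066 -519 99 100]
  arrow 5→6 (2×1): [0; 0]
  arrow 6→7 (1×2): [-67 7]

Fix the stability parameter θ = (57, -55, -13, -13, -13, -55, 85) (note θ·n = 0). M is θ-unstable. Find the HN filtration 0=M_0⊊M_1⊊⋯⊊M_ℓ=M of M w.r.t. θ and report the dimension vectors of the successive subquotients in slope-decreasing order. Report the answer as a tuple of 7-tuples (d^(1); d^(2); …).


Barcode: M ≅ I[1,1]^2, I[1,5], I[3,3], I[4,4]^3, I[6,6], I[6,7]. HN layers by μ_θ (5 steps, strictly decreasing):
  μ^(1)=85; μ^(2)=57; μ^(3)=-37/5; μ^(4)=-13; μ^(5)=-55

((0, 0, 0, 0, 0, 0, 1); (2, 0, 0, 0, 0, 0, 0); (1, 1, 1, 1, 1, 0, 0); (0, 0, 1, 3, 0, 0, 0); (0, 0, 0, 0, 0, 2, 0))


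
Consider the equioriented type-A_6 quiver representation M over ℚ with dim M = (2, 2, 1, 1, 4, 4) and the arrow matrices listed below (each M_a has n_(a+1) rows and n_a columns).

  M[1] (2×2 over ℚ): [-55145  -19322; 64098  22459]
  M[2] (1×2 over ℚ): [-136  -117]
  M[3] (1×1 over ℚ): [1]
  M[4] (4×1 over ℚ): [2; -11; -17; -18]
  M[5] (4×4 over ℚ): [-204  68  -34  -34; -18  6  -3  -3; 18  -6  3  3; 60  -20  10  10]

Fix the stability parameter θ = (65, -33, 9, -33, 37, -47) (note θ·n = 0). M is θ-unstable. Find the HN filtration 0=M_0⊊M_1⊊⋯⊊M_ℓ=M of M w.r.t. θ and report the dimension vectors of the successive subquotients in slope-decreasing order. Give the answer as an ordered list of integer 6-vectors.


Interval decomposition of M: I[1,2], I[1,6], I[5,5]^3, I[6,6]^3.
HN type (ℓ=4): μ^(1)=37; μ^(2)=16; μ^(3)=-1/3; μ^(4)=-47

((0, 0, 0, 0, 3, 0); (1, 1, 0, 0, 0, 0); (1, 1, 1, 1, 1, 1); (0, 0, 0, 0, 0, 3))


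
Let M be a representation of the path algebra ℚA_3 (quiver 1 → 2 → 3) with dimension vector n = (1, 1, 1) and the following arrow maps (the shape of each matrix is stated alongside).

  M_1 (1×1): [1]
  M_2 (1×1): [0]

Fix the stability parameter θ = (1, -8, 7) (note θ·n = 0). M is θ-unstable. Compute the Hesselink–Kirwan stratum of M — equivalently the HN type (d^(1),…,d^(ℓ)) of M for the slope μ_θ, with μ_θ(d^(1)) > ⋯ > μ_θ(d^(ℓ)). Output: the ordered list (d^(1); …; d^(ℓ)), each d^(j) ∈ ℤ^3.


Interval decomposition of M: I[1,2], I[3,3].
HN type (ℓ=2): μ^(1)=7; μ^(2)=-7/2

((0, 0, 1); (1, 1, 0))


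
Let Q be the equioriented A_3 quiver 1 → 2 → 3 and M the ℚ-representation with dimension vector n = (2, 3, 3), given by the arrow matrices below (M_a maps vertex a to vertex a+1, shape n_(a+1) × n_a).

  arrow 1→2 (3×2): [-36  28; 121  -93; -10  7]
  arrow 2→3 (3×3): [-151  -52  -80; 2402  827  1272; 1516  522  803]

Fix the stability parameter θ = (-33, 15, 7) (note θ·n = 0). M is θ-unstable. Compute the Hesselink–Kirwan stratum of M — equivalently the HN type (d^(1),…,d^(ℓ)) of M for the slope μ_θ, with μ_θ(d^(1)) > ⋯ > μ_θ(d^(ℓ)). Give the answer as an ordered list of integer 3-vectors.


Interval decomposition of M: I[1,3]^2, I[2,3].
HN type (ℓ=2): μ^(1)=11; μ^(2)=-33

((0, 3, 3); (2, 0, 0))


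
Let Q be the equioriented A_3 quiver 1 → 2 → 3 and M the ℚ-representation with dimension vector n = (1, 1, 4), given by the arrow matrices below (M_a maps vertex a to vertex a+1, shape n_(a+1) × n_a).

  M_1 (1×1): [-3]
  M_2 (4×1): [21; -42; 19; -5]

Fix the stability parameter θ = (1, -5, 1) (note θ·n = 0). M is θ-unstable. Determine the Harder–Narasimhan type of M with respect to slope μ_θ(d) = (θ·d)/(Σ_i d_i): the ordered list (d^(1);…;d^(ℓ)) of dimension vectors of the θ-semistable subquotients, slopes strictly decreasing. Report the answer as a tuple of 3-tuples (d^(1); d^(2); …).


Barcode: M ≅ I[1,3], I[3,3]^3. HN layers by μ_θ (2 steps, strictly decreasing):
  μ^(1)=1; μ^(2)=-2

((0, 0, 4); (1, 1, 0))


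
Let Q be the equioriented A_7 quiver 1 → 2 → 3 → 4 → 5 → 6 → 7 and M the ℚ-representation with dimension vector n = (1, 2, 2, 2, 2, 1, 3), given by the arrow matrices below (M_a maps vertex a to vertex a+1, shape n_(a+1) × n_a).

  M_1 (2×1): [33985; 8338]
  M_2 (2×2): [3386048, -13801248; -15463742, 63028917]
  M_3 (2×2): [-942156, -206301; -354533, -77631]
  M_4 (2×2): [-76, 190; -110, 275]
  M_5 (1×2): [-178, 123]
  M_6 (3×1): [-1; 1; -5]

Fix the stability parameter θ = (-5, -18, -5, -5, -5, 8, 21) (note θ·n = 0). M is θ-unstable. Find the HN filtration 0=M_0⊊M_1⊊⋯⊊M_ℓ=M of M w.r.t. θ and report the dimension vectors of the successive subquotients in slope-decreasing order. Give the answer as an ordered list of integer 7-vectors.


Via rank(M_{q-1}∘⋯∘M_p): M ≅ I[1,7], I[2,2], I[3,4], I[5,5], I[7,7]^2.
μ_θ-semistable layers: μ^(1)=21; μ^(2)=8; μ^(3)=-5; μ^(4)=-23/2; μ^(5)=-18

((0, 0, 0, 0, 0, 0, 3); (0, 0, 0, 0, 0, 1, 0); (0, 0, 2, 2, 2, 0, 0); (1, 1, 0, 0, 0, 0, 0); (0, 1, 0, 0, 0, 0, 0))


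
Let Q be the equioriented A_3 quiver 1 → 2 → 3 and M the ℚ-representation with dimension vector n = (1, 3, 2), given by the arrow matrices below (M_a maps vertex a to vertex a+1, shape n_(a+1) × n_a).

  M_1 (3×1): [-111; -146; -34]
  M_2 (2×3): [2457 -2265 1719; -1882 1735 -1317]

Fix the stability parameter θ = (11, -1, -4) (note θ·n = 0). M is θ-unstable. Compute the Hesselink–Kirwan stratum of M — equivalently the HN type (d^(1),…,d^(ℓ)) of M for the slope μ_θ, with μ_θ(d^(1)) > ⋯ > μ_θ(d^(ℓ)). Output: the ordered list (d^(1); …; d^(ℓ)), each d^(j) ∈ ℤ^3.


Via rank(M_{q-1}∘⋯∘M_p): M ≅ I[1,3], I[2,2], I[2,3].
μ_θ-semistable layers: μ^(1)=2; μ^(2)=-1; μ^(3)=-5/2

((1, 1, 1); (0, 1, 0); (0, 1, 1))


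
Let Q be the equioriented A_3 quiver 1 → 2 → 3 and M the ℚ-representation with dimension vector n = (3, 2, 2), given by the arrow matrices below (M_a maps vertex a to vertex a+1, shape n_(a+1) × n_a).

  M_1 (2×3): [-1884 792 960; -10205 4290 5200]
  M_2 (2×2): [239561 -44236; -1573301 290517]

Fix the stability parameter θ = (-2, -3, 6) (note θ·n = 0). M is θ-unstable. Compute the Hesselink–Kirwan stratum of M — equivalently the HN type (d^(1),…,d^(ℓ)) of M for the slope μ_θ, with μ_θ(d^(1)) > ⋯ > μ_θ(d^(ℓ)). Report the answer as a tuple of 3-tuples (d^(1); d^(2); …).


Via rank(M_{q-1}∘⋯∘M_p): M ≅ I[1,1]^2, I[1,3], I[2,3].
μ_θ-semistable layers: μ^(1)=6; μ^(2)=-2; μ^(3)=-5/2; μ^(4)=-3

((0, 0, 2); (2, 0, 0); (1, 1, 0); (0, 1, 0))


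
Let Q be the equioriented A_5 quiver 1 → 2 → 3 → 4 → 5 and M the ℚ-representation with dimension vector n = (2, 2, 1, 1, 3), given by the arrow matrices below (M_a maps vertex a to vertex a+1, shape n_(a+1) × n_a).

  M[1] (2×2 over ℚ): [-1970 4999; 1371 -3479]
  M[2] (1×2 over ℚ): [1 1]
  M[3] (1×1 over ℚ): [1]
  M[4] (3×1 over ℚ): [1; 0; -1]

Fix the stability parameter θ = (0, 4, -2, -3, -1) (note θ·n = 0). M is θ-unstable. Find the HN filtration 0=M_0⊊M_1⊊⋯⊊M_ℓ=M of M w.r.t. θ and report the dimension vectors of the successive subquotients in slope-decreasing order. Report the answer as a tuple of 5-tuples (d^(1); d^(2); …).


Interval decomposition of M: I[1,2], I[1,5], I[5,5]^2.
HN type (ℓ=4): μ^(1)=4; μ^(2)=0; μ^(3)=-2/5; μ^(4)=-1

((0, 1, 0, 0, 0); (1, 0, 0, 0, 0); (1, 1, 1, 1, 1); (0, 0, 0, 0, 2))


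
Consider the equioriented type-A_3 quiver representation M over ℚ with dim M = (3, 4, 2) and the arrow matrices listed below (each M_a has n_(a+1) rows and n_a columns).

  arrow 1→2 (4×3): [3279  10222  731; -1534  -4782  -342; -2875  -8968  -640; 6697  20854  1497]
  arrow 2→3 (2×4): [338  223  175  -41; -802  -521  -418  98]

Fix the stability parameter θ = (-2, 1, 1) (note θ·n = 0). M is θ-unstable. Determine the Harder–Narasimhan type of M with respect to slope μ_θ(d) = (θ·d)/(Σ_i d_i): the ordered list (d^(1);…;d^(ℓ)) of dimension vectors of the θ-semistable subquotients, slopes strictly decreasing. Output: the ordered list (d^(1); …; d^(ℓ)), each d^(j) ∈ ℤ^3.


Via rank(M_{q-1}∘⋯∘M_p): M ≅ I[1,2], I[1,3]^2, I[2,2].
μ_θ-semistable layers: μ^(1)=1; μ^(2)=-2

((0, 4, 2); (3, 0, 0))


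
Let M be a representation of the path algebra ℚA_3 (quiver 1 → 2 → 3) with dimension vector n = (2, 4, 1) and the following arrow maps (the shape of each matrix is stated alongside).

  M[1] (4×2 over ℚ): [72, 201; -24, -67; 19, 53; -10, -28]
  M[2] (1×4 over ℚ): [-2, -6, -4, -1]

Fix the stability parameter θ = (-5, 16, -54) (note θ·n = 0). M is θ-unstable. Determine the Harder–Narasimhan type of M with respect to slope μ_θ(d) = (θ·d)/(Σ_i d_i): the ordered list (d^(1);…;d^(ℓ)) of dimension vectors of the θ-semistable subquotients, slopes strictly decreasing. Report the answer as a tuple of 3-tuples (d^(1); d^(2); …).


Barcode: M ≅ I[1,2], I[1,3], I[2,2]^2. HN layers by μ_θ (3 steps, strictly decreasing):
  μ^(1)=16; μ^(2)=-5; μ^(3)=-43/3

((0, 3, 0); (1, 0, 0); (1, 1, 1))


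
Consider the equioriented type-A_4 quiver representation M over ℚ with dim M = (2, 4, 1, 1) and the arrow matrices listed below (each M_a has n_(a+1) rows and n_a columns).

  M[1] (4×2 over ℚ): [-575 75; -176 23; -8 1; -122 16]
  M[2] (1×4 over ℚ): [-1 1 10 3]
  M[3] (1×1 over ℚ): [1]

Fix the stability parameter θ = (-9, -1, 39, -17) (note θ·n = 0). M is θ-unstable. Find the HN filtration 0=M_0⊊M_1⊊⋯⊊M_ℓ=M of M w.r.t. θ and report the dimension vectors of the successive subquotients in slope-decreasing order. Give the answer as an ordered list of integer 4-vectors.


Barcode: M ≅ I[1,2], I[1,4], I[2,2]^2. HN layers by μ_θ (3 steps, strictly decreasing):
  μ^(1)=11; μ^(2)=-1; μ^(3)=-9

((0, 0, 1, 1); (0, 4, 0, 0); (2, 0, 0, 0))


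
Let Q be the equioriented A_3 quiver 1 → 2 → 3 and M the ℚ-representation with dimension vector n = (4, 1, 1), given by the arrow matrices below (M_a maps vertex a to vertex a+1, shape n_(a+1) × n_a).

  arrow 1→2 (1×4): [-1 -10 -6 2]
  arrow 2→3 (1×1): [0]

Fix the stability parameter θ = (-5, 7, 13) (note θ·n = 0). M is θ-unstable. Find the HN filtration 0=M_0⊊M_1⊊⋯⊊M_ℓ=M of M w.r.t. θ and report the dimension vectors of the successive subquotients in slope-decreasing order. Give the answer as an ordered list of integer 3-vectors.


Barcode: M ≅ I[1,1]^3, I[1,2], I[3,3]. HN layers by μ_θ (3 steps, strictly decreasing):
  μ^(1)=13; μ^(2)=7; μ^(3)=-5

((0, 0, 1); (0, 1, 0); (4, 0, 0))


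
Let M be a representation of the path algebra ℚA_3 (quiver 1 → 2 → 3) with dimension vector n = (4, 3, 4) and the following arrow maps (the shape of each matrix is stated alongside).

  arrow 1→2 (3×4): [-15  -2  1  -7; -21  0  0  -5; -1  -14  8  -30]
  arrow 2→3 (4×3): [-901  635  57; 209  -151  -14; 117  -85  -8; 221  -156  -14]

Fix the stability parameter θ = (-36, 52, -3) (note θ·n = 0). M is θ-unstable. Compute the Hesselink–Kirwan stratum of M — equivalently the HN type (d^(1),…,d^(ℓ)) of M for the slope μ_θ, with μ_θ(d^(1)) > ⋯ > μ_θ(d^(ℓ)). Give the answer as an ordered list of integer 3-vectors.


Via rank(M_{q-1}∘⋯∘M_p): M ≅ I[1,1], I[1,3]^3, I[3,3].
μ_θ-semistable layers: μ^(1)=49/2; μ^(2)=-3; μ^(3)=-36

((0, 3, 3); (0, 0, 1); (4, 0, 0))


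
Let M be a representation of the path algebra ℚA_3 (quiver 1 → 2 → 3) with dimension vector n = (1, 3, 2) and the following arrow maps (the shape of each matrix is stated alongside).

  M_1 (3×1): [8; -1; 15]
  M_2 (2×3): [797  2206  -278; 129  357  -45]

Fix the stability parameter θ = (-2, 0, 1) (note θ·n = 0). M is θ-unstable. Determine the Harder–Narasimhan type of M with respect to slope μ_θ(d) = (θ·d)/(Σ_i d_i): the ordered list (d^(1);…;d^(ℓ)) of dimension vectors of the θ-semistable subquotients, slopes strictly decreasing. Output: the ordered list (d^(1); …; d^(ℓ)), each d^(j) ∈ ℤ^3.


Interval decomposition of M: I[1,2], I[2,3]^2.
HN type (ℓ=3): μ^(1)=1; μ^(2)=0; μ^(3)=-2

((0, 0, 2); (0, 3, 0); (1, 0, 0))


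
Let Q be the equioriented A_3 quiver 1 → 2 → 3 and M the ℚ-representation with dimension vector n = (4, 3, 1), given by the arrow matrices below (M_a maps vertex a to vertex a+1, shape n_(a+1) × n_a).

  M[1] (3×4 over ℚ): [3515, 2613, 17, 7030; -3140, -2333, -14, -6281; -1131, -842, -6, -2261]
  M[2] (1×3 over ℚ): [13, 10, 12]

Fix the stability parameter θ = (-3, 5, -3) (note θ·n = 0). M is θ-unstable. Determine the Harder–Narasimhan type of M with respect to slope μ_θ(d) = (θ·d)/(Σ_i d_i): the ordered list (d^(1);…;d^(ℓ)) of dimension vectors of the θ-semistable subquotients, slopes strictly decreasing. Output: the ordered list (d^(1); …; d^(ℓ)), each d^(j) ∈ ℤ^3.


Via rank(M_{q-1}∘⋯∘M_p): M ≅ I[1,1], I[1,2]^2, I[1,3].
μ_θ-semistable layers: μ^(1)=5; μ^(2)=1; μ^(3)=-3

((0, 2, 0); (0, 1, 1); (4, 0, 0))


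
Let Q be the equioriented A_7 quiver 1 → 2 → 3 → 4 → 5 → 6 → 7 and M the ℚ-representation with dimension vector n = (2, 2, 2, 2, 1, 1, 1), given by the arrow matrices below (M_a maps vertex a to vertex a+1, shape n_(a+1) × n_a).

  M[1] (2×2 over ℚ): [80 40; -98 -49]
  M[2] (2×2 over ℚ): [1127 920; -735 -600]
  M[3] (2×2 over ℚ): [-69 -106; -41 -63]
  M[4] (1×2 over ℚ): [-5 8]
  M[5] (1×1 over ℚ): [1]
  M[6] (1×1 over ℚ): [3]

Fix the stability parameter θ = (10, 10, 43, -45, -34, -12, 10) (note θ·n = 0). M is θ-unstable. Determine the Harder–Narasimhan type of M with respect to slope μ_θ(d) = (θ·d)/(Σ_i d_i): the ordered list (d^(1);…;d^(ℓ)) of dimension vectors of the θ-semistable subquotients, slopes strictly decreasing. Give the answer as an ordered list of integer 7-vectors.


Interval decomposition of M: I[1,1], I[1,2], I[2,7], I[3,4].
HN type (ℓ=3): μ^(1)=10; μ^(2)=-1; μ^(3)=-38/5

((2, 1, 0, 0, 0, 0, 1); (0, 0, 1, 1, 0, 0, 0); (0, 1, 1, 1, 1, 1, 0))


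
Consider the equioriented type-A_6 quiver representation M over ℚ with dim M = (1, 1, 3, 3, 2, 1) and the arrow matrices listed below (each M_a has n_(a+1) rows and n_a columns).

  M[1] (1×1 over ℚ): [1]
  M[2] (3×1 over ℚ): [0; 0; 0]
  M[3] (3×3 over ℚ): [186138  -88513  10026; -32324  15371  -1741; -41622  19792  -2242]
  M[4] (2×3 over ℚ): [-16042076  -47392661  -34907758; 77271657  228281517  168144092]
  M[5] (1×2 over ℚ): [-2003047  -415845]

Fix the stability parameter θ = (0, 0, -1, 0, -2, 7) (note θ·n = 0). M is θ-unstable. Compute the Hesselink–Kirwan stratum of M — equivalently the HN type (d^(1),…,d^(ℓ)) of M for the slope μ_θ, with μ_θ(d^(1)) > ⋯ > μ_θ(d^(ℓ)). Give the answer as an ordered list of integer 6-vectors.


Interval decomposition of M: I[1,2], I[3,4], I[3,5], I[3,6].
HN type (ℓ=3): μ^(1)=7; μ^(2)=0; μ^(3)=-1

((0, 0, 0, 0, 0, 1); (1, 1, 0, 1, 0, 0); (0, 0, 3, 2, 2, 0))


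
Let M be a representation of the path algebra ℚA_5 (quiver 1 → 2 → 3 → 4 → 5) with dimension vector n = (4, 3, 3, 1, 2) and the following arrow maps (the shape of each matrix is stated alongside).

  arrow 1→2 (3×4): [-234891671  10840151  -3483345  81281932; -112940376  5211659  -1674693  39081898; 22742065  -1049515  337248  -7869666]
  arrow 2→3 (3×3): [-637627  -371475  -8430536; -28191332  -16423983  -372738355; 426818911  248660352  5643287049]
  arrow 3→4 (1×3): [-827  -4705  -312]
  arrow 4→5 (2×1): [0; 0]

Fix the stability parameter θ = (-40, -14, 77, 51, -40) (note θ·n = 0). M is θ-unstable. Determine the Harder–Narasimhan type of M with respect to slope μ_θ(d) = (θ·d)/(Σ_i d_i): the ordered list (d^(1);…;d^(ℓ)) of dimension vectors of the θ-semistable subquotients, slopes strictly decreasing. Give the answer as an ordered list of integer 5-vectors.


Interval decomposition of M: I[1,1], I[1,2], I[1,3], I[1,4], I[3,3], I[5,5]^2.
HN type (ℓ=4): μ^(1)=77; μ^(2)=64; μ^(3)=-14; μ^(4)=-40

((0, 0, 2, 0, 0); (0, 0, 1, 1, 0); (0, 3, 0, 0, 0); (4, 0, 0, 0, 2))


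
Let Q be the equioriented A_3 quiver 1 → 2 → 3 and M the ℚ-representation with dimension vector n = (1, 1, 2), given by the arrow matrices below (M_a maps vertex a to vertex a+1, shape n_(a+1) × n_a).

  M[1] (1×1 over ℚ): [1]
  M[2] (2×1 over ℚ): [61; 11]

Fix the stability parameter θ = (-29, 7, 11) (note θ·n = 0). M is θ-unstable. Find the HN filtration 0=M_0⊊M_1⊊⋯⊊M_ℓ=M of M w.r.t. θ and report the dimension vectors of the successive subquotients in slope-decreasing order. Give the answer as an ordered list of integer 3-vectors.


Interval decomposition of M: I[1,3], I[3,3].
HN type (ℓ=3): μ^(1)=11; μ^(2)=7; μ^(3)=-29

((0, 0, 2); (0, 1, 0); (1, 0, 0))


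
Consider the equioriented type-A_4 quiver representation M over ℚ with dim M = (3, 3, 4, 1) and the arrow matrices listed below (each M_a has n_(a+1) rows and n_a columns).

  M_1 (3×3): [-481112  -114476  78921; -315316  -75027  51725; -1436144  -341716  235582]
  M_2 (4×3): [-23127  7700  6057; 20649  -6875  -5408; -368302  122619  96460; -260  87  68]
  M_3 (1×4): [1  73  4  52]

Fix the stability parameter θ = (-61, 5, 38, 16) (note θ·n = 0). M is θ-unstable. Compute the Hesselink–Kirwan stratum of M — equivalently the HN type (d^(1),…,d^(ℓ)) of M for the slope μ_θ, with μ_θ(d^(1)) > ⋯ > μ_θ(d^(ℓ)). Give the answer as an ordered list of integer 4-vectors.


Interval decomposition of M: I[1,3]^2, I[1,4], I[3,3].
HN type (ℓ=4): μ^(1)=38; μ^(2)=27; μ^(3)=5; μ^(4)=-61

((0, 0, 3, 0); (0, 0, 1, 1); (0, 3, 0, 0); (3, 0, 0, 0))


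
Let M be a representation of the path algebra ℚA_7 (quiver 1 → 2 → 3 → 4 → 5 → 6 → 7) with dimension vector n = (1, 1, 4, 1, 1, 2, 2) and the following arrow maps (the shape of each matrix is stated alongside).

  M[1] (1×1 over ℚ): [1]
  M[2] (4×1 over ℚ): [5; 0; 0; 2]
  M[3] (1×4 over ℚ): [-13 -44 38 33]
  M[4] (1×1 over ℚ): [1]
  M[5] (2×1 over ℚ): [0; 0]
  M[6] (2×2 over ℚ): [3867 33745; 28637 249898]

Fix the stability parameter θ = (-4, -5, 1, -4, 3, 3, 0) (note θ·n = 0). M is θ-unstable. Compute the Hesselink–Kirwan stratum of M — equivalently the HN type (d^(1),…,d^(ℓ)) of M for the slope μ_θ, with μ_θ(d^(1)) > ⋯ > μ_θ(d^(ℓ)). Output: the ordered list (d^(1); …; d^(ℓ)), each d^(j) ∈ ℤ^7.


Barcode: M ≅ I[1,5], I[3,3]^3, I[6,7]^2. HN layers by μ_θ (5 steps, strictly decreasing):
  μ^(1)=3; μ^(2)=3/2; μ^(3)=1; μ^(4)=-3/2; μ^(5)=-9/2

((0, 0, 0, 0, 1, 0, 0); (0, 0, 0, 0, 0, 2, 2); (0, 0, 3, 0, 0, 0, 0); (0, 0, 1, 1, 0, 0, 0); (1, 1, 0, 0, 0, 0, 0))


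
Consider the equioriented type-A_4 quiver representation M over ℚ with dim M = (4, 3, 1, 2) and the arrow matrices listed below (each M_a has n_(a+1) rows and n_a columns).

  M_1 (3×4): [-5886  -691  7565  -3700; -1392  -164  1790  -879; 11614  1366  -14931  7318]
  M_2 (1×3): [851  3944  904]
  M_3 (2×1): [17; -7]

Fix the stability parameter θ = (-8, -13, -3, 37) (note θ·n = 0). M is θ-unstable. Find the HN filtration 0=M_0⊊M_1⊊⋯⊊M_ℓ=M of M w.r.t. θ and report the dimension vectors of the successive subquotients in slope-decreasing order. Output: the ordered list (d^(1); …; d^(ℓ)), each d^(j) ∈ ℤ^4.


Barcode: M ≅ I[1,1], I[1,2]^2, I[1,4], I[4,4]. HN layers by μ_θ (4 steps, strictly decreasing):
  μ^(1)=37; μ^(2)=-3; μ^(3)=-8; μ^(4)=-21/2

((0, 0, 0, 2); (0, 0, 1, 0); (1, 0, 0, 0); (3, 3, 0, 0))


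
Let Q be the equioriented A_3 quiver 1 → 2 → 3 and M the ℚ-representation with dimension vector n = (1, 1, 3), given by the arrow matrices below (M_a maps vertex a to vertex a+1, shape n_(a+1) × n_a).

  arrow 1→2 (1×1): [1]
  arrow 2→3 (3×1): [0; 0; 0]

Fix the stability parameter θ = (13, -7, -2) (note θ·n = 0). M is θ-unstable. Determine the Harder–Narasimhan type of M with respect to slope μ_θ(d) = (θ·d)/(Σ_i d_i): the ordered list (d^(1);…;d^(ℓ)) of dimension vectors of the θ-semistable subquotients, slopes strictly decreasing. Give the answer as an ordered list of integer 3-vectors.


Barcode: M ≅ I[1,2], I[3,3]^3. HN layers by μ_θ (2 steps, strictly decreasing):
  μ^(1)=3; μ^(2)=-2

((1, 1, 0); (0, 0, 3))


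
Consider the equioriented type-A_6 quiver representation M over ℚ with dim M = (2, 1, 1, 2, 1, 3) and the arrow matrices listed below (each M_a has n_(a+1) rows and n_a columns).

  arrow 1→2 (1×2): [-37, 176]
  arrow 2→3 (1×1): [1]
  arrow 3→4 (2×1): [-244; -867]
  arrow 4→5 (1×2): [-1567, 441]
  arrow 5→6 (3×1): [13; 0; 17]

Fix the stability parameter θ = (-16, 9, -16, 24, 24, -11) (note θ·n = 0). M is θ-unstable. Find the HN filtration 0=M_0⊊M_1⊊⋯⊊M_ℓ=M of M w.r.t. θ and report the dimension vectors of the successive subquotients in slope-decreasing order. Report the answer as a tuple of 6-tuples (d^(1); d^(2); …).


Via rank(M_{q-1}∘⋯∘M_p): M ≅ I[1,1], I[1,6], I[4,4], I[6,6]^2.
μ_θ-semistable layers: μ^(1)=24; μ^(2)=37/3; μ^(3)=-7/2; μ^(4)=-11; μ^(5)=-16

((0, 0, 0, 1, 0, 0); (0, 0, 0, 1, 1, 1); (0, 1, 1, 0, 0, 0); (0, 0, 0, 0, 0, 2); (2, 0, 0, 0, 0, 0))


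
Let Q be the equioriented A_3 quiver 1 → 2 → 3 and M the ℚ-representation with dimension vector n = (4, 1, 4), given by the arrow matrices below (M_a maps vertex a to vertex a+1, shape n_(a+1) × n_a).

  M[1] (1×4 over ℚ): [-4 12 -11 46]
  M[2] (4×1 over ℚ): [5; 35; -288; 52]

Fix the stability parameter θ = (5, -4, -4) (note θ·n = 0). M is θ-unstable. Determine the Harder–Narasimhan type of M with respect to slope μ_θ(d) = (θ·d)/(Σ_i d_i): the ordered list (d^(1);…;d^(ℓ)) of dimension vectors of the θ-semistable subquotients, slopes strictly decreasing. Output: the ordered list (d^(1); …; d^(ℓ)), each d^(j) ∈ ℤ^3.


Via rank(M_{q-1}∘⋯∘M_p): M ≅ I[1,1]^3, I[1,3], I[3,3]^3.
μ_θ-semistable layers: μ^(1)=5; μ^(2)=-1; μ^(3)=-4

((3, 0, 0); (1, 1, 1); (0, 0, 3))


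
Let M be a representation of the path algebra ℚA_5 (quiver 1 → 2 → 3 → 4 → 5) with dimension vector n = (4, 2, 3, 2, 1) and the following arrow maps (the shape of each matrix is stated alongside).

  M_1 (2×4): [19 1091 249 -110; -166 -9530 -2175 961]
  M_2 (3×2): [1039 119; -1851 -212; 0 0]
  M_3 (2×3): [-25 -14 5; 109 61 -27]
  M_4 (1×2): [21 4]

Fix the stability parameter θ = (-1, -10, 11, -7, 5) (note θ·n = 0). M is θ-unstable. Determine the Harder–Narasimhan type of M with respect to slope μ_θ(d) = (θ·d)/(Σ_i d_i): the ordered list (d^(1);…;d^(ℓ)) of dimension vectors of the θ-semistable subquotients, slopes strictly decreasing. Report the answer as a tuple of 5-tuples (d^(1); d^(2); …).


Via rank(M_{q-1}∘⋯∘M_p): M ≅ I[1,1]^2, I[1,4], I[1,5], I[3,3].
μ_θ-semistable layers: μ^(1)=11; μ^(2)=5; μ^(3)=2; μ^(4)=-1; μ^(5)=-11/2

((0, 0, 1, 0, 0); (0, 0, 0, 0, 1); (0, 0, 2, 2, 0); (2, 0, 0, 0, 0); (2, 2, 0, 0, 0))


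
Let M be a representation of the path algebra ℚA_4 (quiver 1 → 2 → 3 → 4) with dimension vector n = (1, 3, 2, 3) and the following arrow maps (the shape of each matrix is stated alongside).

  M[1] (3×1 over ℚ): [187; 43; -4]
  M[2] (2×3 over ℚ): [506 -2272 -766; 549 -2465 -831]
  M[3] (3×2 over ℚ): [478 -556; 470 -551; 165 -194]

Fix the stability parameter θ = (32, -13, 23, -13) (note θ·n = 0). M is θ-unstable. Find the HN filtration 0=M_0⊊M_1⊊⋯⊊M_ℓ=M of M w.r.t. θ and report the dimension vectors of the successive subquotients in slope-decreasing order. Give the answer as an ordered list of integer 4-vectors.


Barcode: M ≅ I[1,4], I[2,2], I[2,4], I[4,4]. HN layers by μ_θ (3 steps, strictly decreasing):
  μ^(1)=29/4; μ^(2)=5; μ^(3)=-13

((1, 1, 1, 1); (0, 0, 1, 1); (0, 2, 0, 1))


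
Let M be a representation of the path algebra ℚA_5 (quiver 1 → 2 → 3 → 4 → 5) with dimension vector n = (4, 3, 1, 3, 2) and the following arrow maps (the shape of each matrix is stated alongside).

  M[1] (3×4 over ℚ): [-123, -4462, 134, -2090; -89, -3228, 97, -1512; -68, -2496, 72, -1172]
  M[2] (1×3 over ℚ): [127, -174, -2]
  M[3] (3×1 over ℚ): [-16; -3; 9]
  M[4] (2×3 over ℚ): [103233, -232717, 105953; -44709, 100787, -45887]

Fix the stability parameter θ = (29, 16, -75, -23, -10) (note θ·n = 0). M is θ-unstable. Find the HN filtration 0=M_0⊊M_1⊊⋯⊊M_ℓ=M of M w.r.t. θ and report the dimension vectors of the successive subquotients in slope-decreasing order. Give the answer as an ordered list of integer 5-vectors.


Via rank(M_{q-1}∘⋯∘M_p): M ≅ I[1,1], I[1,2]^2, I[1,4], I[4,5]^2.
μ_θ-semistable layers: μ^(1)=29; μ^(2)=45/2; μ^(3)=-10; μ^(4)=-53/4; μ^(5)=-23

((1, 0, 0, 0, 0); (2, 2, 0, 0, 0); (0, 0, 0, 0, 2); (1, 1, 1, 1, 0); (0, 0, 0, 2, 0))


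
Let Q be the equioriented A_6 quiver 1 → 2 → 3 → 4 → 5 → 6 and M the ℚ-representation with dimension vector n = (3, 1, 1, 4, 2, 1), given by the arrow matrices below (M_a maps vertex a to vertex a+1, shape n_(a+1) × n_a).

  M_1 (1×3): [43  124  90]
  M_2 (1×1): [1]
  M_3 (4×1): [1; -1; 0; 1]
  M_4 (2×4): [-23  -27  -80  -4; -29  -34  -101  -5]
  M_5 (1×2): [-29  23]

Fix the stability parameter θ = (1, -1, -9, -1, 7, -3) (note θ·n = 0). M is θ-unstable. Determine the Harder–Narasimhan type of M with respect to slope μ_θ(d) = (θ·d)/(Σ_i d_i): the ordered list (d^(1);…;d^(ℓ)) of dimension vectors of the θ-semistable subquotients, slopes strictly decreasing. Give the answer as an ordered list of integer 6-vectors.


Via rank(M_{q-1}∘⋯∘M_p): M ≅ I[1,1]^2, I[1,4], I[4,4], I[4,5], I[4,6].
μ_θ-semistable layers: μ^(1)=7; μ^(2)=2; μ^(3)=1; μ^(4)=-1; μ^(5)=-3

((0, 0, 0, 0, 1, 0); (0, 0, 0, 0, 1, 1); (2, 0, 0, 0, 0, 0); (0, 0, 0, 4, 0, 0); (1, 1, 1, 0, 0, 0))


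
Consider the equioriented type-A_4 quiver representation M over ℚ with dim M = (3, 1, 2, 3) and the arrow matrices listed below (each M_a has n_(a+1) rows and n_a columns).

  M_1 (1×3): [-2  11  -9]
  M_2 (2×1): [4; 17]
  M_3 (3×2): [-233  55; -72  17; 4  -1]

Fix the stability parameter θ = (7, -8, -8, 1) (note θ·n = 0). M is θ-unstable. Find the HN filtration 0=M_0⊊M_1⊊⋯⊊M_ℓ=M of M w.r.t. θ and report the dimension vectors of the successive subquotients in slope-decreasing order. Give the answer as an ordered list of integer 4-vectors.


Via rank(M_{q-1}∘⋯∘M_p): M ≅ I[1,1]^2, I[1,4], I[3,4], I[4,4].
μ_θ-semistable layers: μ^(1)=7; μ^(2)=1; μ^(3)=-3; μ^(4)=-8

((2, 0, 0, 0); (0, 0, 0, 3); (1, 1, 1, 0); (0, 0, 1, 0))


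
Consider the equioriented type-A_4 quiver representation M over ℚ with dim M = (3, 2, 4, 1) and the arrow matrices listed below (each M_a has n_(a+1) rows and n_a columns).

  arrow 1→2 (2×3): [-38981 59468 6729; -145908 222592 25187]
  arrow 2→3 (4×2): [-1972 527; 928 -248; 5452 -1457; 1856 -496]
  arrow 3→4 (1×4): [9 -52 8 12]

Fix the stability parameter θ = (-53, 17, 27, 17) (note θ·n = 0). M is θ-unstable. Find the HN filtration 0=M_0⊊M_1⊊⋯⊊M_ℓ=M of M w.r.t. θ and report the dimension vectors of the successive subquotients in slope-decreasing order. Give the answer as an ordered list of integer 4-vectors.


Interval decomposition of M: I[1,1], I[1,2], I[1,4], I[3,3]^3.
HN type (ℓ=4): μ^(1)=27; μ^(2)=22; μ^(3)=17; μ^(4)=-53

((0, 0, 3, 0); (0, 0, 1, 1); (0, 2, 0, 0); (3, 0, 0, 0))


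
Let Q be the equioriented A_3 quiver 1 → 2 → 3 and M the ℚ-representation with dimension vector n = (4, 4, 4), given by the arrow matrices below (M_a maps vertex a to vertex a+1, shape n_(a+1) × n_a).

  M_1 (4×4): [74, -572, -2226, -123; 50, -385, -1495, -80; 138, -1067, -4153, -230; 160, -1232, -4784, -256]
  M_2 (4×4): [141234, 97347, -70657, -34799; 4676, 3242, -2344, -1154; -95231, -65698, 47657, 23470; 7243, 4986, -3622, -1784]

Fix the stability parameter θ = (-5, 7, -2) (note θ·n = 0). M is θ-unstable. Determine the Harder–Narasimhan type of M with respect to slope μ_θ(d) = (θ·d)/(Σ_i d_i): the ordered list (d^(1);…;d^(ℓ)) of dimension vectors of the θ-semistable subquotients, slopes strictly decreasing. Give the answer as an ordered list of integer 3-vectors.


Interval decomposition of M: I[1,1]^2, I[1,3]^2, I[2,3]^2.
HN type (ℓ=2): μ^(1)=5/2; μ^(2)=-5

((0, 4, 4); (4, 0, 0))


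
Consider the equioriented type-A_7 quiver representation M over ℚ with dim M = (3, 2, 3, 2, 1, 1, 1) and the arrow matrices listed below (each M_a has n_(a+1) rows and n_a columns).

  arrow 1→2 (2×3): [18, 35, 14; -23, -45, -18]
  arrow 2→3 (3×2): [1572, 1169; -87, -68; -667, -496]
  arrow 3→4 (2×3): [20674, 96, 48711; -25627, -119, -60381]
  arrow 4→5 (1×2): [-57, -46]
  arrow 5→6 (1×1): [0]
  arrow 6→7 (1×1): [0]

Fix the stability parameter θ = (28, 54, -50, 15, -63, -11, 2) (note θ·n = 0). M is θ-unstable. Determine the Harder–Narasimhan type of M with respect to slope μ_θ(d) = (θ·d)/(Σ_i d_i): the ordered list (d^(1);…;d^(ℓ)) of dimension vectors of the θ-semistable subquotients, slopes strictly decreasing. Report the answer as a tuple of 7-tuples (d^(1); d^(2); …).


Interval decomposition of M: I[1,1], I[1,4], I[1,5], I[3,3], I[6,6], I[7,7].
HN type (ℓ=7): μ^(1)=28; μ^(2)=15; μ^(3)=32/3; μ^(4)=2; μ^(5)=-16/5; μ^(6)=-11; μ^(7)=-50

((1, 0, 0, 0, 0, 0, 0); (0, 0, 0, 1, 0, 0, 0); (1, 1, 1, 0, 0, 0, 0); (0, 0, 0, 0, 0, 0, 1); (1, 1, 1, 1, 1, 0, 0); (0, 0, 0, 0, 0, 1, 0); (0, 0, 1, 0, 0, 0, 0))


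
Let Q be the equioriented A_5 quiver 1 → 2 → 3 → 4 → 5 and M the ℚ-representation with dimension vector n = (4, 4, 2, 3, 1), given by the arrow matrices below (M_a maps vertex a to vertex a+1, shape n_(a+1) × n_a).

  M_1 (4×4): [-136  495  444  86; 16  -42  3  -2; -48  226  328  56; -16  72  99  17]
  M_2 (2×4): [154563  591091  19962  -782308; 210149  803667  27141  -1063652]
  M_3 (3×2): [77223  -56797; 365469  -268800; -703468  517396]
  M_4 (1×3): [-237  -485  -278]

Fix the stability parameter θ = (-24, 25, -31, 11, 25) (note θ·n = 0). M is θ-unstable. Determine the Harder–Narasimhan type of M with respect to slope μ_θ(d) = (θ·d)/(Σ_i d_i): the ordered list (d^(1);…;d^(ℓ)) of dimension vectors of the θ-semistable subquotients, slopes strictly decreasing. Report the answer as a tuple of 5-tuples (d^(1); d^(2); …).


Interval decomposition of M: I[1,1], I[1,2], I[1,4], I[1,5], I[2,2], I[4,4].
HN type (ℓ=4): μ^(1)=25; μ^(2)=11; μ^(3)=-3; μ^(4)=-24

((0, 2, 0, 0, 1); (0, 0, 0, 3, 0); (0, 2, 2, 0, 0); (4, 0, 0, 0, 0))


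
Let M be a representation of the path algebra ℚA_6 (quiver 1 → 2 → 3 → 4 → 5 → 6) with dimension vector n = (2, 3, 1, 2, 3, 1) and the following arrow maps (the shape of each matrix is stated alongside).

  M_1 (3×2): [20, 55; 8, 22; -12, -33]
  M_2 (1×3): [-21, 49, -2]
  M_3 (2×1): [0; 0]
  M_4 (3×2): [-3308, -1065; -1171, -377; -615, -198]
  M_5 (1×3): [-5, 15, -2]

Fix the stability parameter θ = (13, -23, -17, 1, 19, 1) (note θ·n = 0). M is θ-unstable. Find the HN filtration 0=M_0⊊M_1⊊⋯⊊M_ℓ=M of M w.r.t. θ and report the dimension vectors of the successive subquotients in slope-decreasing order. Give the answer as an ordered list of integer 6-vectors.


Barcode: M ≅ I[1,1], I[1,3], I[2,2]^2, I[4,5], I[4,6], I[5,5]. HN layers by μ_θ (6 steps, strictly decreasing):
  μ^(1)=19; μ^(2)=13; μ^(3)=10; μ^(4)=1; μ^(5)=-9; μ^(6)=-23

((0, 0, 0, 0, 2, 0); (1, 0, 0, 0, 0, 0); (0, 0, 0, 0, 1, 1); (0, 0, 0, 2, 0, 0); (1, 1, 1, 0, 0, 0); (0, 2, 0, 0, 0, 0))


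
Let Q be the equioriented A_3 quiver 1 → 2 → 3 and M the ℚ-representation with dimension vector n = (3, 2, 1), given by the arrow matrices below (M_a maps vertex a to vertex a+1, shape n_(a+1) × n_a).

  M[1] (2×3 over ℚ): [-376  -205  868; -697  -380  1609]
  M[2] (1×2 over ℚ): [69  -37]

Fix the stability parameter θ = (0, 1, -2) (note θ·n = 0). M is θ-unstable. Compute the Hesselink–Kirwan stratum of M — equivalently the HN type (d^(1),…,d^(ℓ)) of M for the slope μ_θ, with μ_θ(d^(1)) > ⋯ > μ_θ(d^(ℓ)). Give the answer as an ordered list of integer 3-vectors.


Interval decomposition of M: I[1,1], I[1,2], I[1,3].
HN type (ℓ=3): μ^(1)=1; μ^(2)=0; μ^(3)=-1/3

((0, 1, 0); (2, 0, 0); (1, 1, 1))


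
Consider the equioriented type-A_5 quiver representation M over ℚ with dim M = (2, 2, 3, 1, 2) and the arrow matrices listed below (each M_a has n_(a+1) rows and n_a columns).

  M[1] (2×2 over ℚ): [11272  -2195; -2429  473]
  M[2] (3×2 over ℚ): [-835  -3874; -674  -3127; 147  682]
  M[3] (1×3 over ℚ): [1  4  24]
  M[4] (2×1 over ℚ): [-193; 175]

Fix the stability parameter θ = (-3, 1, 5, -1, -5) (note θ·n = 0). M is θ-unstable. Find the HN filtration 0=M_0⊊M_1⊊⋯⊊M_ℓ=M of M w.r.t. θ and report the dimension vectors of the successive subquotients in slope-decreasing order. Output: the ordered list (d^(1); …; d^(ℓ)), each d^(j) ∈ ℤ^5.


Interval decomposition of M: I[1,3], I[1,5], I[3,3], I[5,5].
HN type (ℓ=5): μ^(1)=5; μ^(2)=1; μ^(3)=0; μ^(4)=-3; μ^(5)=-5

((0, 0, 2, 0, 0); (0, 1, 0, 0, 0); (0, 1, 1, 1, 1); (2, 0, 0, 0, 0); (0, 0, 0, 0, 1))


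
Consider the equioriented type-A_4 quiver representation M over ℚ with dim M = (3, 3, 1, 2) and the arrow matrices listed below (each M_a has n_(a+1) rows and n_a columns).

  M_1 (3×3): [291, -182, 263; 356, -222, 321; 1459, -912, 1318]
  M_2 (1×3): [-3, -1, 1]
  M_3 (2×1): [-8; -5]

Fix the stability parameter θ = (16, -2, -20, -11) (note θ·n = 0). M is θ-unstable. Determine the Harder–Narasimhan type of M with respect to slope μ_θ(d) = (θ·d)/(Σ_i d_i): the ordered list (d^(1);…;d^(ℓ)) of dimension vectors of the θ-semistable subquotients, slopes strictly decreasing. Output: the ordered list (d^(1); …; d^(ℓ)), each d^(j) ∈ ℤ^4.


Via rank(M_{q-1}∘⋯∘M_p): M ≅ I[1,2]^2, I[1,4], I[4,4].
μ_θ-semistable layers: μ^(1)=7; μ^(2)=-17/4; μ^(3)=-11

((2, 2, 0, 0); (1, 1, 1, 1); (0, 0, 0, 1))


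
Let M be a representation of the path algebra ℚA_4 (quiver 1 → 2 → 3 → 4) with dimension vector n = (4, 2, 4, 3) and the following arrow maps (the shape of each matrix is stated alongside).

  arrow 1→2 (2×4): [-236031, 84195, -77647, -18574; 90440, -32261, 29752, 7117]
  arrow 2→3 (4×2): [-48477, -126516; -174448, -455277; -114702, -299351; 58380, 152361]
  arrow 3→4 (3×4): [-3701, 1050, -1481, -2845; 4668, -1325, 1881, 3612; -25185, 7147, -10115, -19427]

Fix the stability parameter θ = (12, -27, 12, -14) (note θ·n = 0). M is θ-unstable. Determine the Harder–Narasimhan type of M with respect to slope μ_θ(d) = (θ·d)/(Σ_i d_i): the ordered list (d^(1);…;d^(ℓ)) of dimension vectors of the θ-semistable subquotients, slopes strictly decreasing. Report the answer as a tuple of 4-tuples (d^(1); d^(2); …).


Interval decomposition of M: I[1,1]^2, I[1,4]^2, I[3,3], I[3,4].
HN type (ℓ=3): μ^(1)=12; μ^(2)=-1; μ^(3)=-15/2

((2, 0, 1, 0); (0, 0, 3, 3); (2, 2, 0, 0))
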